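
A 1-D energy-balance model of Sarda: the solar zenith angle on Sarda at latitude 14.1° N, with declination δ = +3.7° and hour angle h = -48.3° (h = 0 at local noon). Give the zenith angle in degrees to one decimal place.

cos θ_z = sin φ sin δ + cos φ cos δ cos h = 0.015721 + 0.643843 = 0.659564.
θ_z = arccos(0.659564) = 48.7°.

θ_z = 48.7°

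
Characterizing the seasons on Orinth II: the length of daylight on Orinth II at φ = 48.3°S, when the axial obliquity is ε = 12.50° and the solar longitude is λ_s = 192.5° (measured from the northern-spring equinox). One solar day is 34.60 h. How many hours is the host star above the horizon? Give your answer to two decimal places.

Solar declination: sin δ = sin ε · sin λ_s = sin 12.50° × sin 192.5° = -0.04685, so δ = -2.685°.
cos H₀ = −tan φ · tan δ = −tan(-48.3°) × tan(-2.685°) = -0.0526, so H₀ = 1.6235 rad = 93.02°.
Daylight = 2H₀/(2π) × 34.60 h = (1.6235/π) × 34.60 = 17.88 h.

17.88 h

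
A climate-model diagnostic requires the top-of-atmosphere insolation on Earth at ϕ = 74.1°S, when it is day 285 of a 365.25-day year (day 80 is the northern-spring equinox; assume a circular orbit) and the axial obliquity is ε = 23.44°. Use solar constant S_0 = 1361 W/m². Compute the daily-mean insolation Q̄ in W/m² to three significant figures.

Q̄ ≈ 232 W/m²

Solar longitude: L_s = 360° × (285 − 80)/365.25 = 202.053°.
sin δ = sin 23.44° × sin 202.053° = -0.14936, so δ = -8.590°.
cos h₀ = −tan(-74.1°) tan(-8.590°) = -0.5303, h₀ = 2.1297 rad.
Bracket: h₀ sin ϕ sin δ + cos ϕ cos δ sin h₀ = 2.1297×-0.96174×-0.14936 + 0.27396×0.98878×0.84783 = 0.305922 + 0.229665 = 0.535587.
Q̄ = (S_0/π) × [bracket] = (1361/π) × 0.535587 = 232.0 W/m².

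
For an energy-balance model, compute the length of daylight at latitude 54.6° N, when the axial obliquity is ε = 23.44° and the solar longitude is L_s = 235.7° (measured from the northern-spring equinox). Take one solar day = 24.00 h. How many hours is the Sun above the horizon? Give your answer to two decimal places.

8.09 h

Solar declination: sin δ = sin ε · sin L_s = sin 23.44° × sin 235.7° = -0.32861, so δ = -19.185°.
cos h₀ = −tan ϕ · tan δ = −tan(+54.6°) × tan(-19.185°) = 0.4896, so h₀ = 1.0592 rad = 60.69°.
Daylight = 2h₀/(2π) × 24.00 h = (1.0592/π) × 24.00 = 8.09 h.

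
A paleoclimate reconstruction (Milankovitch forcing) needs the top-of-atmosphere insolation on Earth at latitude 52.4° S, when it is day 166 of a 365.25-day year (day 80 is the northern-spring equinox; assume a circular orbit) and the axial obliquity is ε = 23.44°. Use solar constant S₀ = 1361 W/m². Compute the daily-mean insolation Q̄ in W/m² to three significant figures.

Solar longitude: λ_s = 360° × (166 − 80)/365.25 = 84.764°.
sin δ = sin 23.44° × sin 84.764° = 0.39613, so δ = +23.336°.
cos H₀ = −tan(-52.4°) tan(+23.336°) = 0.5602, H₀ = 0.9762 rad.
Bracket: H₀ sin φ sin δ + cos φ cos δ sin H₀ = 0.9762×-0.79229×0.39613 + 0.61015×0.91820×0.82835 = -0.306380 + 0.464075 = 0.157695.
Q̄ = (S₀/π) × [bracket] = (1361/π) × 0.157695 = 68.32 W/m².

Q̄ ≈ 68.3 W/m²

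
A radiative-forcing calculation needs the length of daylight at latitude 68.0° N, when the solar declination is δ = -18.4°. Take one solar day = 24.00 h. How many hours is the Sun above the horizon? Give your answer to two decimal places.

4.61 h

cos h₀ = −tan ϕ · tan δ = −tan(+68.0°) × tan(-18.400°) = 0.8234, so h₀ = 0.6035 rad = 34.58°.
Daylight = 2h₀/(2π) × 24.00 h = (0.6035/π) × 24.00 = 4.61 h.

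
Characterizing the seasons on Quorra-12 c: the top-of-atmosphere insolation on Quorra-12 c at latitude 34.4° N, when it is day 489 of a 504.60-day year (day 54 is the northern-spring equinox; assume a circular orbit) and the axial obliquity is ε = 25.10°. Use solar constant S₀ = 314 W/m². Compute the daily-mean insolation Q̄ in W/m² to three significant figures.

Solar longitude: λ_s = 360° × (489 − 54)/504.60 = 310.345°.
sin δ = sin 25.10° × sin 310.345° = -0.32331, so δ = -18.863°.
cos H₀ = −tan(+34.4°) tan(-18.863°) = 0.2339, H₀ = 1.3347 rad.
Bracket: H₀ sin φ sin δ + cos φ cos δ sin H₀ = 1.3347×0.56497×-0.32331 + 0.82511×0.94629×0.97225 = -0.243797 + 0.759126 = 0.515329.
Q̄ = (S₀/π) × [bracket] = (314/π) × 0.515329 = 51.51 W/m².

Q̄ ≈ 51.5 W/m²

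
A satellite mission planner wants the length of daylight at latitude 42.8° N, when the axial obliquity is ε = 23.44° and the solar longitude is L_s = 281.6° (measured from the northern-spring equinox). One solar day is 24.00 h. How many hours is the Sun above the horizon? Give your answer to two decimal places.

Solar declination: sin δ = sin ε · sin L_s = sin 23.44° × sin 281.6° = -0.38966, so δ = -22.934°.
cos h₀ = −tan ϕ · tan δ = −tan(+42.8°) × tan(-22.934°) = 0.3918, so h₀ = 1.1682 rad = 66.93°.
Daylight = 2h₀/(2π) × 24.00 h = (1.1682/π) × 24.00 = 8.92 h.

8.92 h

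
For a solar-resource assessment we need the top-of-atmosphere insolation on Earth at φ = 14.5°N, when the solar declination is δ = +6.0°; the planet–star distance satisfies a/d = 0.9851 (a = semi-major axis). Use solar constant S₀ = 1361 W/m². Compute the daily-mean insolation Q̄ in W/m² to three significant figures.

cos H₀ = −tan(+14.5°) tan(+6.000°) = -0.0272, H₀ = 1.5980 rad.
Bracket: H₀ sin φ sin δ + cos φ cos δ sin H₀ = 1.5980×0.25038×0.10453 + 0.96815×0.99452×0.99963 = 0.041823 + 0.962488 = 1.004311.
Inverse-square distance factor (a/d)² = 0.9851² = 0.970422.
Q̄ = (S₀/π) × 0.970422 × [bracket] = (1361/π) × 0.970422 × 1.004311 = 422.2 W/m².

Q̄ ≈ 422 W/m²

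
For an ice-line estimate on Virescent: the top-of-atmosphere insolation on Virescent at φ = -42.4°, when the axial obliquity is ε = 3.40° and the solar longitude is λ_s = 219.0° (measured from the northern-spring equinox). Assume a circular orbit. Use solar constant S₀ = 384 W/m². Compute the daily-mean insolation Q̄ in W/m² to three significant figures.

Solar declination: sin δ = sin ε · sin λ_s = sin 3.40° × sin 219.0° = -0.03732, so δ = -2.139°.
cos H₀ = −tan(-42.4°) tan(-2.139°) = -0.0341, H₀ = 1.6049 rad.
Bracket: H₀ sin φ sin δ + cos φ cos δ sin H₀ = 1.6049×-0.67430×-0.03732 + 0.73846×0.99930×0.99942 = 0.040387 + 0.737515 = 0.777902.
Q̄ = (S₀/π) × [bracket] = (384/π) × 0.777902 = 95.08 W/m².

Q̄ ≈ 95.1 W/m²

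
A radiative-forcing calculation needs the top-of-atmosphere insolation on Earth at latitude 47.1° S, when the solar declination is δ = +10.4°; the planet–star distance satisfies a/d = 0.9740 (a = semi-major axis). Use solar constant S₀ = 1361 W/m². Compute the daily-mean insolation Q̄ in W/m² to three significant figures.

Q̄ ≈ 195 W/m²

cos H₀ = −tan(-47.1°) tan(+10.400°) = 0.1975, H₀ = 1.3720 rad.
Bracket: H₀ sin φ sin δ + cos φ cos δ sin H₀ = 1.3720×-0.73254×0.18052 + 0.68072×0.98357×0.98030 = -0.181431 + 0.656346 = 0.474915.
Inverse-square distance factor (a/d)² = 0.9740² = 0.948676.
Q̄ = (S₀/π) × 0.948676 × [bracket] = (1361/π) × 0.948676 × 0.474915 = 195.2 W/m².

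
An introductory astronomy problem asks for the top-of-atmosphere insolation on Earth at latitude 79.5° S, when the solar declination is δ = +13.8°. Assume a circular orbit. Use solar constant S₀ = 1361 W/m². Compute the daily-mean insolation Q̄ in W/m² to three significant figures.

cos H₀ = −tan(-79.5°) tan(+13.800°) = 1.3253 ≥ 1 ⇒ polar night, H₀ = 0 and Q̄ = 0.

Q̄ ≈ 0.00 W/m²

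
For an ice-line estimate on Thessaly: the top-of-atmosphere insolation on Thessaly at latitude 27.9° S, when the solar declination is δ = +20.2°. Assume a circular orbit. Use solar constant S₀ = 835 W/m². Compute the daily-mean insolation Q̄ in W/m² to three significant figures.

Q̄ ≈ 157 W/m²

cos H₀ = −tan(-27.9°) tan(+20.200°) = 0.1948, H₀ = 1.3747 rad.
Bracket: H₀ sin φ sin δ + cos φ cos δ sin H₀ = 1.3747×-0.46793×0.34530 + 0.88377×0.93849×0.98084 = -0.222119 + 0.813518 = 0.591399.
Q̄ = (S₀/π) × [bracket] = (835/π) × 0.591399 = 157.2 W/m².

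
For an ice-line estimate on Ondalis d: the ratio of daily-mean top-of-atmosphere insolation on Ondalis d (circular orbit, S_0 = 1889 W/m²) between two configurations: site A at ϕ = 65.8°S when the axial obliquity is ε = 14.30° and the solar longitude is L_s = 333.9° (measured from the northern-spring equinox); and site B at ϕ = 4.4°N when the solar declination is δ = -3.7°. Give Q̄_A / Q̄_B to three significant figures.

— Configuration A (ϕ=-65.8°):
Solar declination: sin δ = sin ε · sin L_s = sin 14.30° × sin 333.9° = -0.10866, so δ = -6.238°.
cos h₀ = −tan(-65.8°) tan(-6.238°) = -0.2432, h₀ = 1.8165 rad.
Bracket: h₀ sin ϕ sin δ + cos ϕ cos δ sin h₀ = 1.8165×-0.91212×-0.10866 + 0.40992×0.99408×0.96997 = 0.180035 + 0.395256 = 0.575291.
Q̄ = (S_0/π) × [bracket] = (1889/π) × 0.575291 = 345.92 W/m².
— Configuration B (ϕ=+4.4°):
cos h₀ = −tan(+4.4°) tan(-3.700°) = 0.0050, h₀ = 1.5658 rad.
Bracket: h₀ sin ϕ sin δ + cos ϕ cos δ sin h₀ = 1.5658×0.07672×-0.06453 + 0.99705×0.99792×0.99999 = -0.007752 + 0.994966 = 0.987214.
Q̄ = (S_0/π) × [bracket] = (1889/π) × 0.987214 = 593.60 W/m².
Ratio Q̄_A / Q̄_B = 345.92 / 593.60 = 0.5827.

Q̄_A / Q̄_B ≈ 0.583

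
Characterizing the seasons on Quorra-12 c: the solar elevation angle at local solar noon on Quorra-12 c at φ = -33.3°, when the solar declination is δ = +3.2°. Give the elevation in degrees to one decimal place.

53.5°

At local noon the hour angle is zero, so the zenith angle equals |φ − δ| = |-33.3° − (+3.200°)| = 36.500°.
Elevation = 90° − 36.500° = 53.5°.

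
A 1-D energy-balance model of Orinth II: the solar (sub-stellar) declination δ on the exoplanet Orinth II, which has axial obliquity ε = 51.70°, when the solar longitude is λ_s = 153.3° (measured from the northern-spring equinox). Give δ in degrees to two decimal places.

sin δ = sin ε · sin λ_s = sin 51.70° × sin 153.3° = 0.352615.
δ = arcsin(0.352615) = +20.65°.

δ = +20.65°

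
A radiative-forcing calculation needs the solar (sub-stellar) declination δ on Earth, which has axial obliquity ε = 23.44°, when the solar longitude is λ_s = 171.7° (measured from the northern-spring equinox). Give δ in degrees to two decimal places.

δ = +3.29°

sin δ = sin ε · sin λ_s = sin 23.44° × sin 171.7° = 0.057423.
δ = arcsin(0.057423) = +3.29°.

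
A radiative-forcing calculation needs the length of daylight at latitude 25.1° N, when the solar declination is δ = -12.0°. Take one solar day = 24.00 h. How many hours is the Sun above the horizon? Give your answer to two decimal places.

11.24 h

cos h₀ = −tan ϕ · tan δ = −tan(+25.1°) × tan(-12.000°) = 0.0996, so h₀ = 1.4711 rad = 84.29°.
Daylight = 2h₀/(2π) × 24.00 h = (1.4711/π) × 24.00 = 11.24 h.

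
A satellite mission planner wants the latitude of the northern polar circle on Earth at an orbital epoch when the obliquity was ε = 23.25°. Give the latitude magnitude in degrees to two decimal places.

The polar circle is the lowest latitude that experiences at least one full rotation of continuous daylight at the northern-summer solstice; it lies at |ϕ| = 90° − ε = 90° − 23.25° = 66.75°.

66.75°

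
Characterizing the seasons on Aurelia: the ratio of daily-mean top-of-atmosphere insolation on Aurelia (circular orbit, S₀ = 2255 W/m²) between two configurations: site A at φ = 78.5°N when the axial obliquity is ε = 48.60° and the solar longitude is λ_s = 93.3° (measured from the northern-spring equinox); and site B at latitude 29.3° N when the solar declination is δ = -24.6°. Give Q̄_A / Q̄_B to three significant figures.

— Configuration A (φ=+78.5°):
Solar declination: sin δ = sin ε · sin λ_s = sin 48.60° × sin 93.3° = 0.74887, so δ = +48.492°.
cos H₀ = −tan(+78.5°) tan(+48.492°) = -5.5541 ≤ −1 ⇒ polar day, H₀ = π.
Bracket: H₀ sin φ sin δ + cos φ cos δ sin H₀ = 3.1416×0.97992×0.74887 + 0.19937×0.66272×0.00000 = 2.305409 + 0.000000 = 2.305409.
Q̄ = (S₀/π) × [bracket] = (2255/π) × 2.305409 = 1654.8 W/m².
— Configuration B (φ=+29.3°):
cos H₀ = −tan(+29.3°) tan(-24.600°) = 0.2569, H₀ = 1.3110 rad.
Bracket: H₀ sin φ sin δ + cos φ cos δ sin H₀ = 1.3110×0.48938×-0.41628 + 0.87207×0.90924×0.96643 = -0.267076 + 0.766303 = 0.499227.
Q̄ = (S₀/π) × [bracket] = (2255/π) × 0.499227 = 358.34 W/m².
Ratio Q̄_A / Q̄_B = 1654.8 / 358.34 = 4.618.

Q̄_A / Q̄_B ≈ 4.62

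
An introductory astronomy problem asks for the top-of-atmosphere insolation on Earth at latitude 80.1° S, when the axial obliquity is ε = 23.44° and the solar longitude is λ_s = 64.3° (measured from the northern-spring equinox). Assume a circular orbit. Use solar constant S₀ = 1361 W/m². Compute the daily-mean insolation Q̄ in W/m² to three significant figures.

Q̄ ≈ 0.00 W/m²

Solar declination: sin δ = sin ε · sin λ_s = sin 23.44° × sin 64.3° = 0.35844, so δ = +21.004°.
cos H₀ = −tan(-80.1°) tan(+21.004°) = 2.1999 ≥ 1 ⇒ polar night, H₀ = 0 and Q̄ = 0.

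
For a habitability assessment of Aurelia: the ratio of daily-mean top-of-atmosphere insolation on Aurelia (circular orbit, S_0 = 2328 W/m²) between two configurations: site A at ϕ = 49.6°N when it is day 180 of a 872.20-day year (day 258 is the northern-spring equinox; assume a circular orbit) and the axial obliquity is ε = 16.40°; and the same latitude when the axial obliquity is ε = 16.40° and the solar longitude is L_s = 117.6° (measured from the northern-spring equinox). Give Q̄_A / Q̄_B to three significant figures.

— Configuration A (ϕ=+49.6°):
Solar longitude: L_s = 360° × (180 − 258)/872.20 = -32.194°, i.e. -32.194° + 360° = 327.806°.
sin δ = sin 16.40° × sin 327.806° = -0.15043, so δ = -8.652°.
cos h₀ = −tan(+49.6°) tan(-8.652°) = 0.1788, h₀ = 1.3910 rad.
Bracket: h₀ sin ϕ sin δ + cos ϕ cos δ sin h₀ = 1.3910×0.76154×-0.15043 + 0.64812×0.98862×0.98389 = -0.159351 + 0.630422 = 0.471071.
Q̄ = (S_0/π) × [bracket] = (2328/π) × 0.471071 = 349.08 W/m².
— Configuration B (ϕ=+49.6°):
Solar declination: sin δ = sin ε · sin L_s = sin 16.40° × sin 117.6° = 0.25021, so δ = +14.490°.
cos h₀ = −tan(+49.6°) tan(+14.490°) = -0.3037, h₀ = 1.8793 rad.
Bracket: h₀ sin ϕ sin δ + cos ϕ cos δ sin h₀ = 1.8793×0.76154×0.25021 + 0.64812×0.96819×0.95278 = 0.358091 + 0.597873 = 0.955964.
Q̄ = (S_0/π) × [bracket] = (2328/π) × 0.955964 = 708.39 W/m².
Ratio Q̄_A / Q̄_B = 349.08 / 708.39 = 0.4928.

Q̄_A / Q̄_B ≈ 0.493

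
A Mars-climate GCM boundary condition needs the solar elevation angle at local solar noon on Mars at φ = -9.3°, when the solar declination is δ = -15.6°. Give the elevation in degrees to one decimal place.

At local noon the hour angle is zero, so the zenith angle equals |φ − δ| = |-9.3° − (-15.600°)| = 6.300°.
Elevation = 90° − 6.300° = 83.7°.

83.7°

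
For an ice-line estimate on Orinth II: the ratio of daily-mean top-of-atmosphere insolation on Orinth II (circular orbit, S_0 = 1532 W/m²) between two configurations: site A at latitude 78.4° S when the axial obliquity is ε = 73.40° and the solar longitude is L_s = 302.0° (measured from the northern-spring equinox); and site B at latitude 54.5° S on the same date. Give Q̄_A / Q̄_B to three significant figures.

— Configuration A (ϕ=-78.4°):
Solar declination: sin δ = sin ε · sin L_s = sin 73.40° × sin 302.0° = -0.81270, so δ = -54.361°.
cos h₀ = −tan(-78.4°) tan(-54.361°) = -6.7948 ≤ −1 ⇒ polar day, h₀ = π.
Bracket: h₀ sin ϕ sin δ + cos ϕ cos δ sin h₀ = 3.1416×-0.97958×-0.81270 + 0.20108×0.58268×0.00000 = 2.501042 + 0.000000 = 2.501042.
Q̄ = (S_0/π) × [bracket] = (1532/π) × 2.501042 = 1219.6 W/m².
— Configuration B (ϕ=-54.5°):
cos h₀ = −tan(-54.5°) tan(-54.361°) = -1.9554 ≤ −1 ⇒ polar day, h₀ = π.
Bracket: h₀ sin ϕ sin δ + cos ϕ cos δ sin h₀ = 3.1416×-0.81412×-0.81270 + 0.58070×0.58268×0.00000 = 2.078594 + 0.000000 = 2.078594.
Q̄ = (S_0/π) × [bracket] = (1532/π) × 2.078594 = 1013.6 W/m².
Ratio Q̄_A / Q̄_B = 1219.6 / 1013.6 = 1.203.

Q̄_A / Q̄_B ≈ 1.20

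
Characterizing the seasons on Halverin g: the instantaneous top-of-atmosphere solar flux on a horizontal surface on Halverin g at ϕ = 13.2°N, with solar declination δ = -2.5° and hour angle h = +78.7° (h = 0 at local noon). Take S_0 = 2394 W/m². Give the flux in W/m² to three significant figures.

432 W/m²

cos θ_z = sin ϕ sin δ + cos ϕ cos δ cos h = -0.009961 + 0.190587 = 0.180626.
Flux = S_0 · cos θ_z = 2394 × 0.180626 = 432.4 W/m².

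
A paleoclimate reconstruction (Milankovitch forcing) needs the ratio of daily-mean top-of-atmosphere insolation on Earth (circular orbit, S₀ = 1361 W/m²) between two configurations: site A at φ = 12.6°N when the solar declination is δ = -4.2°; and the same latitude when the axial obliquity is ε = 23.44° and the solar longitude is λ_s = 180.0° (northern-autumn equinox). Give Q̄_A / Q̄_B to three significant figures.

— Configuration A (φ=+12.6°):
cos H₀ = −tan(+12.6°) tan(-4.200°) = 0.0164, H₀ = 1.5544 rad.
Bracket: H₀ sin φ sin δ + cos φ cos δ sin H₀ = 1.5544×0.21814×-0.07324 + 0.97592×0.99731×0.99987 = -0.024834 + 0.973168 = 0.948334.
Q̄ = (S₀/π) × [bracket] = (1361/π) × 0.948334 = 410.84 W/m².
— Configuration B (φ=+12.6°):
Solar declination: sin δ = sin ε · sin λ_s = sin 23.44° × sin 180.0° = 0.00000, so δ = +0.000°.
cos H₀ = −tan(+12.6°) tan(+0.000°) = -0.0000, H₀ = 1.5708 rad.
Bracket: H₀ sin φ sin δ + cos φ cos δ sin H₀ = 1.5708×0.21814×0.00000 + 0.97592×1.00000×1.00000 = 0.000000 + 0.975920 = 0.975920.
Q̄ = (S₀/π) × [bracket] = (1361/π) × 0.975920 = 422.79 W/m².
Ratio Q̄_A / Q̄_B = 410.84 / 422.79 = 0.9717.

Q̄_A / Q̄_B ≈ 0.972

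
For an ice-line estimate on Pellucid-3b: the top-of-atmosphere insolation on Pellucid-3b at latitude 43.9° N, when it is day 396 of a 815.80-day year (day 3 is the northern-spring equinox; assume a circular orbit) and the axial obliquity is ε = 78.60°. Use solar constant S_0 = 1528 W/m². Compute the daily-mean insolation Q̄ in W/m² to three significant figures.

Q̄ ≈ 410 W/m²

Solar longitude: L_s = 360° × (396 − 3)/815.80 = 173.425°.
sin δ = sin 78.60° × sin 173.425° = 0.11225, so δ = +6.445°.
cos h₀ = −tan(+43.9°) tan(+6.445°) = -0.1087, h₀ = 1.6797 rad.
Bracket: h₀ sin ϕ sin δ + cos ϕ cos δ sin h₀ = 1.6797×0.69340×0.11225 + 0.72055×0.99368×0.99407 = 0.130738 + 0.711750 = 0.842488.
Q̄ = (S_0/π) × [bracket] = (1528/π) × 0.842488 = 409.8 W/m².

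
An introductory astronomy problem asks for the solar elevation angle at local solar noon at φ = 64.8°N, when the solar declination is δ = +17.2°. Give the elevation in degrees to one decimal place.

42.4°

At local noon the hour angle is zero, so the zenith angle equals |φ − δ| = |+64.8° − (+17.200°)| = 47.600°.
Elevation = 90° − 47.600° = 42.4°.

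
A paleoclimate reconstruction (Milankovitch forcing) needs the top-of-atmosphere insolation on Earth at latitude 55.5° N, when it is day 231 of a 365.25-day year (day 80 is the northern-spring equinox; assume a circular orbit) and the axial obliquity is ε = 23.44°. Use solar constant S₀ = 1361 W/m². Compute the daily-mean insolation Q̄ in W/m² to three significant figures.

Solar longitude: λ_s = 360° × (231 − 80)/365.25 = 148.830°.
sin δ = sin 23.44° × sin 148.830° = 0.20589, so δ = +11.882°.
cos H₀ = −tan(+55.5°) tan(+11.882°) = -0.3061, H₀ = 1.8819 rad.
Bracket: H₀ sin φ sin δ + cos φ cos δ sin H₀ = 1.8819×0.82413×0.20589 + 0.56641×0.97858×0.95199 = 0.319321 + 0.527667 = 0.846988.
Q̄ = (S₀/π) × [bracket] = (1361/π) × 0.846988 = 366.9 W/m².

Q̄ ≈ 367 W/m²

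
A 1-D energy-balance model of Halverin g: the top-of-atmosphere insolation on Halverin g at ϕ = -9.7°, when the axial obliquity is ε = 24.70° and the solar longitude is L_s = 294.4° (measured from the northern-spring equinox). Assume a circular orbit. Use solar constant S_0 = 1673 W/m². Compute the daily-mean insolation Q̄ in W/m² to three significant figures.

Solar declination: sin δ = sin ε · sin L_s = sin 24.70° × sin 294.4° = -0.38054, so δ = -22.367°.
cos h₀ = −tan(-9.7°) tan(-22.367°) = -0.0703, h₀ = 1.6412 rad.
Bracket: h₀ sin ϕ sin δ + cos ϕ cos δ sin h₀ = 1.6412×-0.16849×-0.38054 + 0.98570×0.92476×0.99752 = 0.105229 + 0.909275 = 1.014504.
Q̄ = (S_0/π) × [bracket] = (1673/π) × 1.014504 = 540.3 W/m².

Q̄ ≈ 540 W/m²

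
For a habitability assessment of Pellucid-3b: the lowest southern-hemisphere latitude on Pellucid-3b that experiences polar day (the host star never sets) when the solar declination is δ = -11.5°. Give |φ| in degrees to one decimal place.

|φ| = 78.5°

Polar day requires cos H₀ = −tan φ tan δ ≤ −1, i.e. tan φ tan δ ≥ 1.
The boundary is |tan φ| · |tan δ| = 1, so |φ| = 90° − |δ| = 90° − 11.5° = 78.5° in the southern hemisphere.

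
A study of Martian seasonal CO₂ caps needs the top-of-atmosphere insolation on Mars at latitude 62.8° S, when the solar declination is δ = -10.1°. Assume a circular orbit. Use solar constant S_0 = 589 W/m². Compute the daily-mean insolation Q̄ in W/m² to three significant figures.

Q̄ ≈ 135 W/m²

cos h₀ = −tan(-62.8°) tan(-10.100°) = -0.3466, h₀ = 1.9247 rad.
Bracket: h₀ sin ϕ sin δ + cos ϕ cos δ sin h₀ = 1.9247×-0.88942×-0.17537 + 0.45710×0.98450×0.93801 = 0.300210 + 0.422119 = 0.722329.
Q̄ = (S_0/π) × [bracket] = (589/π) × 0.722329 = 135.4 W/m².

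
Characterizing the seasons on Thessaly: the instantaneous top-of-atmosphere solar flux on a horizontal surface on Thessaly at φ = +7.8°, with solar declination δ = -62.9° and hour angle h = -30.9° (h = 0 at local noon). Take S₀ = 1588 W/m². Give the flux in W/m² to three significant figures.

423 W/m²

cos θ_z = sin φ sin δ + cos φ cos δ cos h = -0.120816 + 0.387271 = 0.266455.
Flux = S₀ · cos θ_z = 1588 × 0.266455 = 423.1 W/m².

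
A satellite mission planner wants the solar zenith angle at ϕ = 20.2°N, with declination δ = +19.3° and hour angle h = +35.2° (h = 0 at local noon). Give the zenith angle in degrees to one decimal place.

cos θ_z = sin ϕ sin δ + cos ϕ cos δ cos h = 0.114126 + 0.723787 = 0.837913.
θ_z = arccos(0.837913) = 33.1°.

θ_z = 33.1°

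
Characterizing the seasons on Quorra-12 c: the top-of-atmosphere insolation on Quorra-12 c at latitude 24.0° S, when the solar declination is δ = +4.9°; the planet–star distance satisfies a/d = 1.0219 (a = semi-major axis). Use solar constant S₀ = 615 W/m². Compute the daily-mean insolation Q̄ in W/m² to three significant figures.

cos H₀ = −tan(-24.0°) tan(+4.900°) = 0.0382, H₀ = 1.5326 rad.
Bracket: H₀ sin φ sin δ + cos φ cos δ sin H₀ = 1.5326×-0.40674×0.08542 + 0.91355×0.99635×0.99927 = -0.053248 + 0.909551 = 0.856303.
Inverse-square distance factor (a/d)² = 1.0219² = 1.044280.
Q̄ = (S₀/π) × 1.044280 × [bracket] = (615/π) × 1.044280 × 0.856303 = 175.1 W/m².

Q̄ ≈ 175 W/m²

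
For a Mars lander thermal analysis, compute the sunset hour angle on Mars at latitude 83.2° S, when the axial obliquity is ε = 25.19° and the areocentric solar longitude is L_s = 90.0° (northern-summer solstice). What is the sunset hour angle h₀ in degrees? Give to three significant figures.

h₀ = 0.00°

sin δ = sin 25.19° × sin 90.0° = 0.42562, so δ = +25.190°.
cos h₀ = −tan ϕ · tan δ = 3.9445 ≥ 1, so the Sun never rises (polar night) and h₀ = 0.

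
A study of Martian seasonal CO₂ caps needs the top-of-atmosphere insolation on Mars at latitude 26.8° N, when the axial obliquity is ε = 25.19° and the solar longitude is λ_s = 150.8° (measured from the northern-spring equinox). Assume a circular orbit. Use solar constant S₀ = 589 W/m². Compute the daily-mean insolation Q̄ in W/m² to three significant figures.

Solar declination: sin δ = sin ε · sin λ_s = sin 25.19° × sin 150.8° = 0.20764, so δ = +11.984°.
cos H₀ = −tan(+26.8°) tan(+11.984°) = -0.1072, H₀ = 1.6782 rad.
Bracket: H₀ sin φ sin δ + cos φ cos δ sin H₀ = 1.6782×0.45088×0.20764 + 0.89259×0.97820×0.99423 = 0.157114 + 0.868094 = 1.025208.
Q̄ = (S₀/π) × [bracket] = (589/π) × 1.025208 = 192.2 W/m².

Q̄ ≈ 192 W/m²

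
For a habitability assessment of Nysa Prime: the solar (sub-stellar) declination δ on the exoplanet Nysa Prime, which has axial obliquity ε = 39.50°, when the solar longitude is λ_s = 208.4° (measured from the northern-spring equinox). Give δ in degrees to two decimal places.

δ = -17.61°

sin δ = sin ε · sin λ_s = sin 39.50° × sin 208.4° = -0.302534.
δ = arcsin(-0.302534) = -17.61°.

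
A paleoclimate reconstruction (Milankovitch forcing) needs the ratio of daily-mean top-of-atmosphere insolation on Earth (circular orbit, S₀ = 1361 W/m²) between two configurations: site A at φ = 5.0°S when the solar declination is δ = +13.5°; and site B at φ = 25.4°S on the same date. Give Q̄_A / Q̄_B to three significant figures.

Q̄_A / Q̄_B ≈ 1.29

— Configuration A (φ=-5.0°):
cos H₀ = −tan(-5.0°) tan(+13.500°) = 0.0210, H₀ = 1.5498 rad.
Bracket: H₀ sin φ sin δ + cos φ cos δ sin H₀ = 1.5498×-0.08716×0.23345 + 0.99619×0.97237×0.99978 = -0.031535 + 0.968452 = 0.936917.
Q̄ = (S₀/π) × [bracket] = (1361/π) × 0.936917 = 405.89 W/m².
— Configuration B (φ=-25.4°):
cos H₀ = −tan(-25.4°) tan(+13.500°) = 0.1140, H₀ = 1.4566 rad.
Bracket: H₀ sin φ sin δ + cos φ cos δ sin H₀ = 1.4566×-0.42894×0.23345 + 0.90334×0.97237×0.99348 = -0.145858 + 0.872654 = 0.726796.
Q̄ = (S₀/π) × [bracket] = (1361/π) × 0.726796 = 314.86 W/m².
Ratio Q̄_A / Q̄_B = 405.89 / 314.86 = 1.289.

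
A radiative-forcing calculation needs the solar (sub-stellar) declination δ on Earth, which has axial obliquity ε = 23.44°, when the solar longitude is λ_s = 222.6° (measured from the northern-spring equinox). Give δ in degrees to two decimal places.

sin δ = sin ε · sin λ_s = sin 23.44° × sin 222.6° = -0.269253.
δ = arcsin(-0.269253) = -15.62°.

δ = -15.62°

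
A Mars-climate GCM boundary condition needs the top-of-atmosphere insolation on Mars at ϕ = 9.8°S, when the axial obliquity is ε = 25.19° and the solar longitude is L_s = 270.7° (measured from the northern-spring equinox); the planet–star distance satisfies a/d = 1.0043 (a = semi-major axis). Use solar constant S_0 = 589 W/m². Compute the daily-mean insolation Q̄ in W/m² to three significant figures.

Solar declination: sin δ = sin ε · sin L_s = sin 25.19° × sin 270.7° = -0.42559, so δ = -25.188°.
cos h₀ = −tan(-9.8°) tan(-25.188°) = -0.0812, h₀ = 1.6521 rad.
Bracket: h₀ sin ϕ sin δ + cos ϕ cos δ sin h₀ = 1.6521×-0.17021×-0.42559 + 0.98541×0.90492×0.99669 = 0.119678 + 0.888766 = 1.008444.
Inverse-square distance factor (a/d)² = 1.0043² = 1.008618.
Q̄ = (S_0/π) × 1.008618 × [bracket] = (589/π) × 1.008618 × 1.008444 = 190.7 W/m².

Q̄ ≈ 191 W/m²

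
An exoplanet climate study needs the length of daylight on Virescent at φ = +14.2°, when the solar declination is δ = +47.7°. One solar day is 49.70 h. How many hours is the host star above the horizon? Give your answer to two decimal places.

29.31 h

cos H₀ = −tan φ · tan δ = −tan(+14.2°) × tan(+47.700°) = -0.2781, so H₀ = 1.8526 rad = 106.15°.
Daylight = 2H₀/(2π) × 49.70 h = (1.8526/π) × 49.70 = 29.31 h.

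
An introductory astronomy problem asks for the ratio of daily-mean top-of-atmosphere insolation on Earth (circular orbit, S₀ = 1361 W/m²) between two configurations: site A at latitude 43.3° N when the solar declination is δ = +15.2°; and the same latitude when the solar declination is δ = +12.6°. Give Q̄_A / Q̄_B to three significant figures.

Q̄_A / Q̄_B ≈ 1.05

— Configuration A (φ=+43.3°):
cos H₀ = −tan(+43.3°) tan(+15.200°) = -0.2560, H₀ = 1.8297 rad.
Bracket: H₀ sin φ sin δ + cos φ cos δ sin H₀ = 1.8297×0.68582×0.26219 + 0.72777×0.96502×0.96667 = 0.329008 + 0.678905 = 1.007913.
Q̄ = (S₀/π) × [bracket] = (1361/π) × 1.007913 = 436.65 W/m².
— Configuration B (φ=+43.3°):
cos H₀ = −tan(+43.3°) tan(+12.600°) = -0.2106, H₀ = 1.7830 rad.
Bracket: H₀ sin φ sin δ + cos φ cos δ sin H₀ = 1.7830×0.68582×0.21814 + 0.72777×0.97592×0.97756 = 0.266745 + 0.694307 = 0.961052.
Q̄ = (S₀/π) × [bracket] = (1361/π) × 0.961052 = 416.35 W/m².
Ratio Q̄_A / Q̄_B = 436.65 / 416.35 = 1.049.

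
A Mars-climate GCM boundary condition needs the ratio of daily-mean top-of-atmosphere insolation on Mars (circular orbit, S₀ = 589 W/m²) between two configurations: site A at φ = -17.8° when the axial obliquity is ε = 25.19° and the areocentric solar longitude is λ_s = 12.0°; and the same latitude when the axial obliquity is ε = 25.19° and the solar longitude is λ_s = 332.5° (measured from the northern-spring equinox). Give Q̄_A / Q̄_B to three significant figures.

Q̄_A / Q̄_B ≈ 0.880

— Configuration A (φ=-17.8°):
sin δ = sin 25.19° × sin 12.0° = 0.08849, so δ = +5.077°.
cos H₀ = −tan(-17.8°) tan(+5.077°) = 0.0285, H₀ = 1.5423 rad.
Bracket: H₀ sin φ sin δ + cos φ cos δ sin H₀ = 1.5423×-0.30570×0.08849 + 0.95213×0.99608×0.99959 = -0.041721 + 0.948009 = 0.906288.
Q̄ = (S₀/π) × [bracket] = (589/π) × 0.906288 = 169.91 W/m².
— Configuration B (φ=-17.8°):
Solar declination: sin δ = sin ε · sin λ_s = sin 25.19° × sin 332.5° = -0.19653, so δ = -11.334°.
cos H₀ = −tan(-17.8°) tan(-11.334°) = -0.0644, H₀ = 1.6352 rad.
Bracket: H₀ sin φ sin δ + cos φ cos δ sin H₀ = 1.6352×-0.30570×-0.19653 + 0.95213×0.98050×0.99793 = 0.098242 + 0.931631 = 1.029873.
Q̄ = (S₀/π) × [bracket] = (589/π) × 1.029873 = 193.09 W/m².
Ratio Q̄_A / Q̄_B = 169.91 / 193.09 = 0.8800.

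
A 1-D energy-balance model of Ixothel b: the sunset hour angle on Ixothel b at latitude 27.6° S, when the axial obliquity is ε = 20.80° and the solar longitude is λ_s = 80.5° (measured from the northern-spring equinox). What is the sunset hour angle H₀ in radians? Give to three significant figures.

H₀ = 1.37 rad

Solar declination: sin δ = sin ε · sin λ_s = sin 20.80° × sin 80.5° = 0.35024, so δ = +20.502°.
cos H₀ = −tan φ · tan δ = −tan(-27.6°) × tan(+20.502°) = 0.1955, so H₀ = 1.3740 rad = 78.73°.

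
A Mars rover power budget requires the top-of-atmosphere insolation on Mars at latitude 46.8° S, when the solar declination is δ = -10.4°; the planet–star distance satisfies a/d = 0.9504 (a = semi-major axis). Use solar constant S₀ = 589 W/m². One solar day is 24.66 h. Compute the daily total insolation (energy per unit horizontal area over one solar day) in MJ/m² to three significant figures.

cos H₀ = −tan(-46.8°) tan(-10.400°) = -0.1954, H₀ = 1.7675 rad.
Bracket: H₀ sin φ sin δ + cos φ cos δ sin H₀ = 1.7675×-0.72897×-0.18052 + 0.68455×0.98357×0.98071 = 0.232592 + 0.660315 = 0.892907.
Inverse-square distance factor (a/d)² = 0.9504² = 0.903260.
Q̄ = (S₀/π) × 0.903260 × [bracket] = (589/π) × 0.903260 × 0.892907 = 151.21 W/m².
Daily total = Q̄ × 24.66 h × 3600 s/h = 151.21 × 24.66 × 3600 / 10⁶ = 13.42 MJ/m².

13.4 MJ/m²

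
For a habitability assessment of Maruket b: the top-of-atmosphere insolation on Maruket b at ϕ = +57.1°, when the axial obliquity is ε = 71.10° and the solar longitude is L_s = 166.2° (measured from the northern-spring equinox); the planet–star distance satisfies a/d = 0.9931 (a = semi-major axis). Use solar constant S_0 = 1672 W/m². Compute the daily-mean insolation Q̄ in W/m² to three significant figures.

Solar declination: sin δ = sin ε · sin L_s = sin 71.10° × sin 166.2° = 0.22567, so δ = +13.042°.
cos h₀ = −tan(+57.1°) tan(+13.042°) = -0.3581, h₀ = 1.9370 rad.
Bracket: h₀ sin ϕ sin δ + cos ϕ cos δ sin h₀ = 1.9370×0.83962×0.22567 + 0.54317×0.97420×0.93369 = 0.367017 + 0.494068 = 0.861085.
Inverse-square distance factor (a/d)² = 0.9931² = 0.986248.
Q̄ = (S_0/π) × 0.986248 × [bracket] = (1672/π) × 0.986248 × 0.861085 = 452.0 W/m².

Q̄ ≈ 452 W/m²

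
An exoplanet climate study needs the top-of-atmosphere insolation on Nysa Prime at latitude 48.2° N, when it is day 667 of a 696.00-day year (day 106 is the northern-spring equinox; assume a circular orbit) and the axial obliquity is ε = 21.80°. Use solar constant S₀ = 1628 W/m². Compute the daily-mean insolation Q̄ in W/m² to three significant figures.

Solar longitude: λ_s = 360° × (667 − 106)/696.00 = 290.172°.
sin δ = sin 21.80° × sin 290.172° = -0.34859, so δ = -20.401°.
cos H₀ = −tan(+48.2°) tan(-20.401°) = 0.4160, H₀ = 1.1418 rad.
Bracket: H₀ sin φ sin δ + cos φ cos δ sin H₀ = 1.1418×0.74548×-0.34859 + 0.66653×0.93728×0.90938 = -0.296716 + 0.568113 = 0.271397.
Q̄ = (S₀/π) × [bracket] = (1628/π) × 0.271397 = 140.6 W/m².

Q̄ ≈ 141 W/m²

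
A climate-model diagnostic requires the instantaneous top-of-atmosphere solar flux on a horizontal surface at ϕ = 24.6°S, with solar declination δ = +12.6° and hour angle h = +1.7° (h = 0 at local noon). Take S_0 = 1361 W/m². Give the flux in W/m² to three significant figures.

cos θ_z = sin ϕ sin δ + cos ϕ cos δ cos h = -0.090809 + 0.886948 = 0.796139.
Flux = S_0 · cos θ_z = 1361 × 0.796139 = 1084 W/m².

1.08e+03 W/m²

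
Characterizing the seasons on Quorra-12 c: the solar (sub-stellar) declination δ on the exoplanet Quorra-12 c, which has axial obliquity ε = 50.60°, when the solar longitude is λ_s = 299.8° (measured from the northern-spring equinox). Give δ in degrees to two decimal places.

sin δ = sin ε · sin λ_s = sin 50.60° × sin 299.8° = -0.670551.
δ = arcsin(-0.670551) = -42.11°.

δ = -42.11°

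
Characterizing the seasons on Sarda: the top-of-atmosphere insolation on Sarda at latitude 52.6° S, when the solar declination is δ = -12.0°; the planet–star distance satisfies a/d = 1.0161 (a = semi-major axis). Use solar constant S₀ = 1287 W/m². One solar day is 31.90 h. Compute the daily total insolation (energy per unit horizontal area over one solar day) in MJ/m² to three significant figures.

cos H₀ = −tan(-52.6°) tan(-12.000°) = -0.2780, H₀ = 1.8525 rad.
Bracket: H₀ sin φ sin δ + cos φ cos δ sin H₀ = 1.8525×-0.79441×-0.20791 + 0.60738×0.97815×0.96058 = 0.305970 + 0.570689 = 0.876659.
Inverse-square distance factor (a/d)² = 1.0161² = 1.032459.
Q̄ = (S₀/π) × 1.032459 × [bracket] = (1287/π) × 1.032459 × 0.876659 = 370.79 W/m².
Daily total = Q̄ × 31.90 h × 3600 s/h = 370.79 × 31.90 × 3600 / 10⁶ = 42.58 MJ/m².

42.6 MJ/m²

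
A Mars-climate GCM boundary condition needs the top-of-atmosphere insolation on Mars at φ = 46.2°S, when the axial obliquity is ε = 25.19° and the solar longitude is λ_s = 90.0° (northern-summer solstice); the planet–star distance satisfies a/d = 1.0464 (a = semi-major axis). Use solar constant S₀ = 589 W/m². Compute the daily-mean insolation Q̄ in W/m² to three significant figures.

Q̄ ≈ 45.3 W/m²

Solar declination: sin δ = sin ε · sin λ_s = sin 25.19° × sin 90.0° = 0.42562, so δ = +25.190°.
cos H₀ = −tan(-46.2°) tan(+25.190°) = 0.4905, H₀ = 1.0582 rad.
Bracket: H₀ sin φ sin δ + cos φ cos δ sin H₀ = 1.0582×-0.72176×0.42562 + 0.69214×0.90490×0.87145 = -0.325074 + 0.545804 = 0.220730.
Inverse-square distance factor (a/d)² = 1.0464² = 1.094953.
Q̄ = (S₀/π) × 1.094953 × [bracket] = (589/π) × 1.094953 × 0.220730 = 45.31 W/m².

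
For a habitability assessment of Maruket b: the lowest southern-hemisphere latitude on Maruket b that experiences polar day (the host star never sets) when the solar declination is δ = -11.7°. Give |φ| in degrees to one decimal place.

Polar day requires cos H₀ = −tan φ tan δ ≤ −1, i.e. tan φ tan δ ≥ 1.
The boundary is |tan φ| · |tan δ| = 1, so |φ| = 90° − |δ| = 90° − 11.7° = 78.3° in the southern hemisphere.

|φ| = 78.3°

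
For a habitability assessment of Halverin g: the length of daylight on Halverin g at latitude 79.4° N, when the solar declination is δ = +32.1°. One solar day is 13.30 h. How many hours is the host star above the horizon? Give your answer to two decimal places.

13.30 h

Sunrise equation: cos h₀ = −tan ϕ · tan δ = -3.3519 ≤ −1, so the host star never sets (polar day) and h₀ = π.
Daylight = 2h₀/(2π) × 13.30 h = (3.1416/π) × 13.30 = 13.30 h.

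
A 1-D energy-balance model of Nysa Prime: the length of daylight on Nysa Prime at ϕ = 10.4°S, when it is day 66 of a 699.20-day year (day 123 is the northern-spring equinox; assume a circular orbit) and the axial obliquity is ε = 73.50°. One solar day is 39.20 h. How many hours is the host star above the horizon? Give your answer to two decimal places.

20.82 h

Solar longitude: L_s = 360° × (66 − 123)/699.20 = -29.348°, i.e. -29.348° + 360° = 330.652°.
sin δ = sin 73.50° × sin 330.652° = -0.46993, so δ = -28.030°.
cos h₀ = −tan ϕ · tan δ = −tan(-10.4°) × tan(-28.030°) = -0.0977, so h₀ = 1.6687 rad = 95.61°.
Daylight = 2h₀/(2π) × 39.20 h = (1.6687/π) × 39.20 = 20.82 h.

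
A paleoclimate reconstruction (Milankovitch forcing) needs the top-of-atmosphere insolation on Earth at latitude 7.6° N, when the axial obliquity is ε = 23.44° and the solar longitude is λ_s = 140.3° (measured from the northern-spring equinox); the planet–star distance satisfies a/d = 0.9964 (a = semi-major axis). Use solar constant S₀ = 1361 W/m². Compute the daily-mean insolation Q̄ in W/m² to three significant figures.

Solar declination: sin δ = sin ε · sin λ_s = sin 23.44° × sin 140.3° = 0.25409, so δ = +14.720°.
cos H₀ = −tan(+7.6°) tan(+14.720°) = -0.0351, H₀ = 1.6059 rad.
Bracket: H₀ sin φ sin δ + cos φ cos δ sin H₀ = 1.6059×0.13226×0.25409 + 0.99122×0.96718×0.99939 = 0.053968 + 0.958103 = 1.012071.
Inverse-square distance factor (a/d)² = 0.9964² = 0.992813.
Q̄ = (S₀/π) × 0.992813 × [bracket] = (1361/π) × 0.992813 × 1.012071 = 435.3 W/m².

Q̄ ≈ 435 W/m²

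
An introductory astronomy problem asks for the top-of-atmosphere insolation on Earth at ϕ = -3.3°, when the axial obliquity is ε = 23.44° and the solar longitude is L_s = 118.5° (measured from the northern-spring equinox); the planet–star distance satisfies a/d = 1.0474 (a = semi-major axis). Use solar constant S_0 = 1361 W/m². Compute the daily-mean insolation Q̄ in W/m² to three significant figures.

Solar declination: sin δ = sin ε · sin L_s = sin 23.44° × sin 118.5° = 0.34958, so δ = +20.462°.
cos h₀ = −tan(-3.3°) tan(+20.462°) = 0.0215, h₀ = 1.5493 rad.
Bracket: h₀ sin ϕ sin δ + cos ϕ cos δ sin h₀ = 1.5493×-0.05756×0.34958 + 0.99834×0.93691×0.99977 = -0.031175 + 0.935140 = 0.903965.
Inverse-square distance factor (a/d)² = 1.0474² = 1.097047.
Q̄ = (S_0/π) × 1.097047 × [bracket] = (1361/π) × 1.097047 × 0.903965 = 429.6 W/m².

Q̄ ≈ 430 W/m²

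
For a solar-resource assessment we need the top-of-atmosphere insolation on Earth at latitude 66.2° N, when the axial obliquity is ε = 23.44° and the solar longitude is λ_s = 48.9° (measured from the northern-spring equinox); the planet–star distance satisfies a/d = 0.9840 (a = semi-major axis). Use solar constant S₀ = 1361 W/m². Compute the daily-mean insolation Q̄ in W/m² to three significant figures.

Solar declination: sin δ = sin ε · sin λ_s = sin 23.44° × sin 48.9° = 0.29976, so δ = +17.443°.
cos H₀ = −tan(+66.2°) tan(+17.443°) = -0.7124, H₀ = 2.3637 rad.
Bracket: H₀ sin φ sin δ + cos φ cos δ sin H₀ = 2.3637×0.91496×0.29976 + 0.40355×0.95402×0.70177 = 0.648288 + 0.270178 = 0.918466.
Inverse-square distance factor (a/d)² = 0.9840² = 0.968256.
Q̄ = (S₀/π) × 0.968256 × [bracket] = (1361/π) × 0.968256 × 0.918466 = 385.3 W/m².

Q̄ ≈ 385 W/m²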